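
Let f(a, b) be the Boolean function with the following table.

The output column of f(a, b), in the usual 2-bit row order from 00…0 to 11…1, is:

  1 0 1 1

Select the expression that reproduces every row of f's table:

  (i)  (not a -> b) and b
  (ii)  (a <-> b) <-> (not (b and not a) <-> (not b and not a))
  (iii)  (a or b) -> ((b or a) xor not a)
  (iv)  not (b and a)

iii

(i) fails at (0,0): the formula yields 0, f is 1.
(ii) fails at (1,1): the formula yields 0, f is 1.
(iv) fails at (0,1): the formula yields 1, f is 0.
That leaves (iii). Evaluating it on every row reproduces the table of f exactly.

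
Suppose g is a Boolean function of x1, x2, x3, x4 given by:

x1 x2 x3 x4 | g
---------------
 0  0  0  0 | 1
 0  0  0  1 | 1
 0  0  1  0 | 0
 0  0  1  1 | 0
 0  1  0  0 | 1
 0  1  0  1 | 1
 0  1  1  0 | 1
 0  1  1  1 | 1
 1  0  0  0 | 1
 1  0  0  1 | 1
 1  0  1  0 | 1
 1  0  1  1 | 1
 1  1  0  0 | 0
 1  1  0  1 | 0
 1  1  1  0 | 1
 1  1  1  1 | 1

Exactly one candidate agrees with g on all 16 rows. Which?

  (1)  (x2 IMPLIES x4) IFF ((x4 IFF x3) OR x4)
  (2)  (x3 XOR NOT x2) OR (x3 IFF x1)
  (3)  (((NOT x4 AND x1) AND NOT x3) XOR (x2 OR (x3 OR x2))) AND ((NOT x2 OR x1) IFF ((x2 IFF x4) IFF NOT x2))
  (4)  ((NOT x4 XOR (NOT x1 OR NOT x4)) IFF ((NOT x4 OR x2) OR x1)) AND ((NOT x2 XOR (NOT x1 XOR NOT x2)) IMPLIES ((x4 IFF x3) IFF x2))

2

(1) fails at (0,0,1,1): the formula yields 1, g is 0.
(3) fails at (0,0,0,0): the formula yields 0, g is 1.
(4) fails at (0,0,0,0): the formula yields 0, g is 1.
That leaves (2). Evaluating it on every row reproduces the table of g exactly.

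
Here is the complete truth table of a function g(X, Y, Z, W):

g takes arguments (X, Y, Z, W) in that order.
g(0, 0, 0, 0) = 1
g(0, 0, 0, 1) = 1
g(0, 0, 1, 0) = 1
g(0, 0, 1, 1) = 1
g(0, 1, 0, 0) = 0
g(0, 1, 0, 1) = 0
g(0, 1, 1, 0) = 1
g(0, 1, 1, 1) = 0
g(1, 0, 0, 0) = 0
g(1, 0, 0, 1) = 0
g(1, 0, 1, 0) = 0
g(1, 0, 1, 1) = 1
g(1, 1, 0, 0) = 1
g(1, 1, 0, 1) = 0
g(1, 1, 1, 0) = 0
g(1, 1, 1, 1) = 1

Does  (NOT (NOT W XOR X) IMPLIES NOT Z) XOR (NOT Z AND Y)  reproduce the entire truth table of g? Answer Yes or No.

Evaluate (NOT (NOT W XOR X) IMPLIES NOT Z) XOR (NOT Z AND Y) on each row and compare to g:
  X=0, Y=0, Z=0, W=0: formula gives 1, g = 1 ✓
  X=0, Y=0, Z=0, W=1: formula gives 1, g = 1 ✓
  X=0, Y=0, Z=1, W=0: formula gives 1, g = 1 ✓
  X=0, Y=0, Z=1, W=1: formula gives 0, but g = 1 ✗
Row (0,0,1,1) is a counterexample, so the formula is not equivalent to g.

No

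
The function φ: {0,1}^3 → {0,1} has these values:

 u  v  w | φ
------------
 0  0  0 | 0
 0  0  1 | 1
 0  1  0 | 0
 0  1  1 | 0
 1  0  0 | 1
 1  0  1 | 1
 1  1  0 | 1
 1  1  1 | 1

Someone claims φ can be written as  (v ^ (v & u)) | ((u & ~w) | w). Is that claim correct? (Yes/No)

Test each input against both φ and the formula:
  u=0, v=0, w=0: formula gives 0, φ = 0 ✓
  u=0, v=0, w=1: formula gives 1, φ = 1 ✓
  u=0, v=1, w=0: formula gives 1, but φ = 0 ✗
Since they disagree at (0,1,0), the expression is not a correct formula for φ.

No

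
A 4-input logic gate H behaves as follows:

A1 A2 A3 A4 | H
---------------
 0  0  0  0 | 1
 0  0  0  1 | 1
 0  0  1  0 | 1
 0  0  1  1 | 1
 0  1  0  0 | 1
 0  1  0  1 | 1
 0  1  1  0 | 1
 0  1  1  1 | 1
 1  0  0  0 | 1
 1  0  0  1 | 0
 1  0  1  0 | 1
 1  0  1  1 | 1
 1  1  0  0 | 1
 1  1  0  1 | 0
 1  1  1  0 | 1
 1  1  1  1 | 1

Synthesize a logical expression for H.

H is 0 on only 2 rows — (1,0,0,1), (1,1,0,1). Writing each as a minterm (A1·¬A2·¬A3·A4, A1·A2·¬A3·A4) and OR-ing them characterizes exactly where H=0, so H is the negation of that disjunction.

H(A1, A2, A3, A4) = ~((((A1 & ~A2) & ~A3) & A4) | (((A1 & A2) & ~A3) & A4))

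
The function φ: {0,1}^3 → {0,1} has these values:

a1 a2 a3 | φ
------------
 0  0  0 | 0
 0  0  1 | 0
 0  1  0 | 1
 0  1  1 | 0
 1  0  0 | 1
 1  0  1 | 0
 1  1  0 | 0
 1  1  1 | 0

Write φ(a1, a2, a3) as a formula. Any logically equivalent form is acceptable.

The 1-rows are (0,1,0), (1,0,0). Each contributes one minterm — ¬a1·a2·¬a3; a1·¬a2·¬a3 — and their disjunction is a sum-of-products form of φ.

φ(a1, a2, a3) = ((a1' · a2) · a3') + ((a1 · a2') · a3')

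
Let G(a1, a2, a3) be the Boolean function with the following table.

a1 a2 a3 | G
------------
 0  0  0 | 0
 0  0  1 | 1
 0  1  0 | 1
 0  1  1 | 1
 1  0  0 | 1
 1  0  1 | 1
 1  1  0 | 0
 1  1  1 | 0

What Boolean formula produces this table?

There are just 3 zero rows: (0,0,0), (1,1,0), (1,1,1). Their minterms are ¬a1·¬a2·¬a3, a1·a2·¬a3, a1·a2·a3; the OR of those covers precisely the 0-outputs, and negating it yields G.

G(a1, a2, a3) = ~((((~a1 & ~a2) & ~a3) | ((a1 & a2) & ~a3)) | ((a1 & a2) & a3))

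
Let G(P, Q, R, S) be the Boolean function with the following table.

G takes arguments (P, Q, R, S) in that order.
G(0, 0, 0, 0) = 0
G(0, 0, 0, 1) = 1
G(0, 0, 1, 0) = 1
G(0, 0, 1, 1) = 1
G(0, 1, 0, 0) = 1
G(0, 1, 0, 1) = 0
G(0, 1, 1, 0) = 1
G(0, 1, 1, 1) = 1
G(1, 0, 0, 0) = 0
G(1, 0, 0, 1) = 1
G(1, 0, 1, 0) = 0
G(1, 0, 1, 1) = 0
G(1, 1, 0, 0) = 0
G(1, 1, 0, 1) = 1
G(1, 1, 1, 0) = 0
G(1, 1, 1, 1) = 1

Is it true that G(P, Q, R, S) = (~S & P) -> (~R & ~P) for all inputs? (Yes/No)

No

Test each input against both G and the formula:
  P=0, Q=0, R=0, S=0: formula gives 1, but G = 0 ✗
Since they disagree at (0,0,0,0), the expression is not a correct formula for G.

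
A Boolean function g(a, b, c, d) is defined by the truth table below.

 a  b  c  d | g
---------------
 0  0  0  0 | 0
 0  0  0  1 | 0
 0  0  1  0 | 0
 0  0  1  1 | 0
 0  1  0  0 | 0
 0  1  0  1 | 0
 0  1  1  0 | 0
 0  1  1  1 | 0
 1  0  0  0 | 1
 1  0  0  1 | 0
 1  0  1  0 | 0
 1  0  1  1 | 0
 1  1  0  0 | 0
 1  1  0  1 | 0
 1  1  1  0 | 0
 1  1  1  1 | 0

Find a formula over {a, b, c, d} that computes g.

Only row (1,0,0,0) gives 1. That row's minterm a·¬b·¬c·¬d is g directly.

g(a, b, c, d) = ((a AND NOT b) AND NOT c) AND NOT d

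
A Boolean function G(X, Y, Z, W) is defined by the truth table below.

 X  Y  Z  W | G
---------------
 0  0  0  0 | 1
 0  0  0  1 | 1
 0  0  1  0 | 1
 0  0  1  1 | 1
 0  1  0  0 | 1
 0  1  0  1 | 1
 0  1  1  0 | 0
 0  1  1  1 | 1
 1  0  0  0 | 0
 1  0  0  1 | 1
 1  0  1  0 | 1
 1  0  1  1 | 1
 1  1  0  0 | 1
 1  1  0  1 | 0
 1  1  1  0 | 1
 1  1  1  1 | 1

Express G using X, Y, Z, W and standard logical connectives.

G is 0 on only 3 rows — (0,1,1,0), (1,0,0,0), (1,1,0,1). Writing each as a minterm (¬X·Y·Z·¬W, X·¬Y·¬Z·¬W, X·Y·¬Z·W) and OR-ing them characterizes exactly where G=0, so G is the negation of that disjunction.

G(X, Y, Z, W) = not (((((not X and Y) and Z) and not W) or (((X and not Y) and not Z) and not W)) or (((X and Y) and not Z) and W))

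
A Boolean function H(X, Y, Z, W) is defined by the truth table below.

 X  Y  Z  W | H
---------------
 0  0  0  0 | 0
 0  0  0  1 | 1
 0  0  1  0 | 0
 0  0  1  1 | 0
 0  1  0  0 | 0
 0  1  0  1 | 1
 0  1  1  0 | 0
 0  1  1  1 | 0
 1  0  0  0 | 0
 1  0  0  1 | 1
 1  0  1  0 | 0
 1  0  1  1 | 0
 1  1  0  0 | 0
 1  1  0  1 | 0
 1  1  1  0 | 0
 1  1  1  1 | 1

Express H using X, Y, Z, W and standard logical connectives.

H(X, Y, Z, W) = (((((~X & ~Y) & ~Z) & W) | (((~X & Y) & ~Z) & W)) | (((X & ~Y) & ~Z) & W)) | (((X & Y) & Z) & W)

The 1-rows are (0,0,0,1), (0,1,0,1), (1,0,0,1), (1,1,1,1). Each contributes one minterm — ¬X·¬Y·¬Z·W; ¬X·Y·¬Z·W; X·¬Y·¬Z·W; X·Y·Z·W — and their disjunction is a sum-of-products form of H.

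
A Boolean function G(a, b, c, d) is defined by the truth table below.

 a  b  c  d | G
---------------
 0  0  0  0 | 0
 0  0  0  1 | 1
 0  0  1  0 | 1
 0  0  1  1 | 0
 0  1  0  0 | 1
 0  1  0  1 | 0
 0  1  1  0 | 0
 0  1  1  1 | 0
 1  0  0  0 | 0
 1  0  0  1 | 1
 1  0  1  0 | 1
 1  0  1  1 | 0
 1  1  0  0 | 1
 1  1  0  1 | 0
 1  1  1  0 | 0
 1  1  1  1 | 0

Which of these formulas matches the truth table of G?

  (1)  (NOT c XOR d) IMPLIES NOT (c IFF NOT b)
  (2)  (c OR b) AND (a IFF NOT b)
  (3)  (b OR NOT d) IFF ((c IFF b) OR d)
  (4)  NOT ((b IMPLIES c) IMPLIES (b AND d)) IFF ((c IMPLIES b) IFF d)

(1) disagrees with G on (0,0,0,0) (formula → 1, table → 0); rule it out.
(2) disagrees with G on (0,0,0,1) (formula → 0, table → 1); rule it out.
(3) disagrees with G on (0,0,0,0) (formula → 1, table → 0); rule it out.
Only (4) survives; checking it on all 16 rows confirms it matches G.

4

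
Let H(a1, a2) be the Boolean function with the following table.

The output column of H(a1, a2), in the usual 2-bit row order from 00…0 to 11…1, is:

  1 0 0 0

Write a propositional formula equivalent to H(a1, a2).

H(a1, a2) = ~a1 & ~a2

H is 1 on exactly one input, (0,0), whose minterm is ¬a1·¬a2. So H is just that conjunction.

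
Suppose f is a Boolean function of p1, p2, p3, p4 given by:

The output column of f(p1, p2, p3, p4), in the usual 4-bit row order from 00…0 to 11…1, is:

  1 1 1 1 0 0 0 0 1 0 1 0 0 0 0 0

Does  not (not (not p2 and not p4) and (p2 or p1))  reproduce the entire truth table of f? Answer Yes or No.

Yes

Check the formula against f row by row:
  p1=0, p2=0, p3=0, p4=0: formula gives 1, f = 1 ✓
  p1=0, p2=0, p3=0, p4=1: formula gives 1, f = 1 ✓
  p1=0, p2=0, p3=1, p4=0: formula gives 1, f = 1 ✓
  p1=0, p2=0, p3=1, p4=1: formula gives 1, f = 1 ✓
  … (the remaining 12 rows also agree.)
Every row agrees, so the formula is equivalent.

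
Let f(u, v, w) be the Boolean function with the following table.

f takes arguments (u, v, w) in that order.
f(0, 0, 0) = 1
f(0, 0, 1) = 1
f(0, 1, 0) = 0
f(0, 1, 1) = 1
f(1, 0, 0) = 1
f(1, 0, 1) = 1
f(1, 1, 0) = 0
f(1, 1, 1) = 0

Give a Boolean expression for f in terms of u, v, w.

f(u, v, w) = not ((((not u and v) and not w) or ((u and v) and not w)) or ((u and v) and w))

There are just 3 zero rows: (0,1,0), (1,1,0), (1,1,1). Their minterms are ¬u·v·¬w, u·v·¬w, u·v·w; the OR of those covers precisely the 0-outputs, and negating it yields f.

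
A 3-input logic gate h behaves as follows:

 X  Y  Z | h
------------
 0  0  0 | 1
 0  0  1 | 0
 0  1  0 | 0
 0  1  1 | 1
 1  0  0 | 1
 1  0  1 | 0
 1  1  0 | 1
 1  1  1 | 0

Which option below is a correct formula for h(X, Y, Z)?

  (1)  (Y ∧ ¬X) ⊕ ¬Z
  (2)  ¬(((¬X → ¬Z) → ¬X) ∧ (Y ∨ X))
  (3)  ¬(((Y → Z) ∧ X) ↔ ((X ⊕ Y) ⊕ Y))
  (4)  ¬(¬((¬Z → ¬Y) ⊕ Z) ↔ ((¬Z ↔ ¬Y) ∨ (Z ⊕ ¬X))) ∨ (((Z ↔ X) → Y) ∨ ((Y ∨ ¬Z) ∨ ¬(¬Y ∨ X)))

1

(2) disagrees with h on (0,0,1) (formula → 1, table → 0); rule it out.
(3) disagrees with h on (0,0,0) (formula → 0, table → 1); rule it out.
(4) disagrees with h on (0,0,1) (formula → 1, table → 0); rule it out.
Only (1) survives; checking it on all 8 rows confirms it matches h.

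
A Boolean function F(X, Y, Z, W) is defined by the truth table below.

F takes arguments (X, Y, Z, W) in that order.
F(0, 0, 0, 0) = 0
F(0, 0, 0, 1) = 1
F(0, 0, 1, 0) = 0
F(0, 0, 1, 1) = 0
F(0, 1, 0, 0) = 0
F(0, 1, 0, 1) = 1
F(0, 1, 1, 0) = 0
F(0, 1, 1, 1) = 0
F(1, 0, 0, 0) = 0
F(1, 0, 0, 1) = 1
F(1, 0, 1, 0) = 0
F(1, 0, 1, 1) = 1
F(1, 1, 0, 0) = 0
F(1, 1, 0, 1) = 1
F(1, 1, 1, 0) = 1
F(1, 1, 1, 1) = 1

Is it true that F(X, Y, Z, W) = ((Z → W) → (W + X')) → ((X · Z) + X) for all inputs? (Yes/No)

No

Test each input against both F and the formula:
  X=0, Y=0, Z=0, W=0: formula gives 0, F = 0 ✓
  X=0, Y=0, Z=0, W=1: formula gives 0, but F = 1 ✗
Since they disagree at (0,0,0,1), the expression is not a correct formula for F.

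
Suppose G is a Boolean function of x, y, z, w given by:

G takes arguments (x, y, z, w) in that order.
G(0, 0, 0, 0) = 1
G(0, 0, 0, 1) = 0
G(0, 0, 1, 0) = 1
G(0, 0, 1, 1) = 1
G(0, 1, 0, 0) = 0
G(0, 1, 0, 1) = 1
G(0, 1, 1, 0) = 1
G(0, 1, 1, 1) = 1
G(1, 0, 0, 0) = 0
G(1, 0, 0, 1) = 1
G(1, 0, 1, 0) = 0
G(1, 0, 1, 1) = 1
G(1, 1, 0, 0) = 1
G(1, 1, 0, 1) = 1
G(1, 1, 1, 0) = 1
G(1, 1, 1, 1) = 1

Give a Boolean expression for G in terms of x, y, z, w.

G is 0 on only 4 rows — (0,0,0,1), (0,1,0,0), (1,0,0,0), (1,0,1,0). Writing each as a minterm (¬x·¬y·¬z·w, ¬x·y·¬z·¬w, x·¬y·¬z·¬w, x·¬y·z·¬w) and OR-ing them characterizes exactly where G=0, so G is the negation of that disjunction.

G(x, y, z, w) = ((((((x' · y') · z') · w) + (((x' · y) · z') · w')) + (((x · y') · z') · w')) + (((x · y') · z) · w'))'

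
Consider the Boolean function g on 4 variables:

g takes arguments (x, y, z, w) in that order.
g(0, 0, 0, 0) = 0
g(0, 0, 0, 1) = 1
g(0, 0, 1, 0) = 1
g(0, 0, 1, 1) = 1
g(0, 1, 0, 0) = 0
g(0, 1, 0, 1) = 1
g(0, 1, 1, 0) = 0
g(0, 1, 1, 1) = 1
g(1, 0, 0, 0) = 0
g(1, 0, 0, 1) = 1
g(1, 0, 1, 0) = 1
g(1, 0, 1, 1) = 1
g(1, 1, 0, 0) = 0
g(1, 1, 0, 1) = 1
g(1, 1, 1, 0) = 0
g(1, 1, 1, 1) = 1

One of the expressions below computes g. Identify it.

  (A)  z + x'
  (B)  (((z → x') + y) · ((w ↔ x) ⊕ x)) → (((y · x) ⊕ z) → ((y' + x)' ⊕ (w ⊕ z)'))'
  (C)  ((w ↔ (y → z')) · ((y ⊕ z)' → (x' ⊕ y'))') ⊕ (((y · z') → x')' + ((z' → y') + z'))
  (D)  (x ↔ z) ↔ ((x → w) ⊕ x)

B

(A) disagrees with g on (0,0,0,0) (formula → 1, table → 0); rule it out.
(C) disagrees with g on (0,0,0,0) (formula → 1, table → 0); rule it out.
(D) disagrees with g on (0,0,0,0) (formula → 1, table → 0); rule it out.
(B) is the remaining candidate, and it agrees with g on all 16 inputs.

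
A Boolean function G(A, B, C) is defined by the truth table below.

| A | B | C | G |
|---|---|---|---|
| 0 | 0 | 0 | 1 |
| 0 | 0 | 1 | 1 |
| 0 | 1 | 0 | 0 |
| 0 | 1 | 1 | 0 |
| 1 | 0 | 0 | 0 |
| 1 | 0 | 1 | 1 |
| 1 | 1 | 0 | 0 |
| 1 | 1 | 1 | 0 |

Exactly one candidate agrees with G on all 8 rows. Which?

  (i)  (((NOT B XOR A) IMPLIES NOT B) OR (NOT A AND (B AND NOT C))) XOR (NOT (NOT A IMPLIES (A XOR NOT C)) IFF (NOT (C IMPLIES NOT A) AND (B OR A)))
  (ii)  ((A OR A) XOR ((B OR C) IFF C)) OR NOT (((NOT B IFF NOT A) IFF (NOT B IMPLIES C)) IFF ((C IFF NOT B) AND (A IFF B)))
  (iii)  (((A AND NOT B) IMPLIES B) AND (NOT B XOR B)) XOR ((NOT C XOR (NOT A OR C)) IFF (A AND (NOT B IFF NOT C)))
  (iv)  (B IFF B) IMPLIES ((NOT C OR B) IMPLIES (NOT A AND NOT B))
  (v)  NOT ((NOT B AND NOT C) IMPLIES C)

(i) fails at (0,0,0): the formula yields 0, G is 1.
(ii) fails at (0,1,1): the formula yields 1, G is 0.
(iii) fails at (0,0,0): the formula yields 0, G is 1.
(v) fails at (0,0,1): the formula yields 0, G is 1.
That leaves (iv). Evaluating it on every row reproduces the table of G exactly.

iv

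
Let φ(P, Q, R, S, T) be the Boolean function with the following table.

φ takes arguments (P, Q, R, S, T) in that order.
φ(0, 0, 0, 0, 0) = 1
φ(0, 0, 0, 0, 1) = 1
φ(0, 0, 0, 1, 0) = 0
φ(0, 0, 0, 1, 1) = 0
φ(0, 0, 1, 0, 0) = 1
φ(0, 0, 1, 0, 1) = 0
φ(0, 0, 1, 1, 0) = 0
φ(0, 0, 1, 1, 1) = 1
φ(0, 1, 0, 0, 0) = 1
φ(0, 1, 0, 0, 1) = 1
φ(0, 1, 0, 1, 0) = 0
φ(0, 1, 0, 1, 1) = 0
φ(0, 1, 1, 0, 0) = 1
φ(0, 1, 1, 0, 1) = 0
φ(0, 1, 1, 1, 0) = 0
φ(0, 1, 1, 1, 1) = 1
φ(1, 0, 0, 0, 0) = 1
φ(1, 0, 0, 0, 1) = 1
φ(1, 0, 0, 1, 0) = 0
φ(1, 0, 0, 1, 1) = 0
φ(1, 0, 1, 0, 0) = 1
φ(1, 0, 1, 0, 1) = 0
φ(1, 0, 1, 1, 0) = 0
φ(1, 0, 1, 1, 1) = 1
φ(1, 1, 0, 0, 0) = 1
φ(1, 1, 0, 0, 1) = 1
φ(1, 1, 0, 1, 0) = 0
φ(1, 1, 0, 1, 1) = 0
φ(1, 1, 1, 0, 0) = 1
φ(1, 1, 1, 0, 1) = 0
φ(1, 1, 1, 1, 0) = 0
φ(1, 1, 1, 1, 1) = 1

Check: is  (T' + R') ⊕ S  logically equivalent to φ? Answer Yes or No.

Yes

Check the formula against φ row by row:
  P=0, Q=0, R=0, S=0, T=0: formula gives 1, φ = 1 ✓
  P=0, Q=0, R=0, S=0, T=1: formula gives 1, φ = 1 ✓
  P=0, Q=0, R=0, S=1, T=0: formula gives 0, φ = 0 ✓
  P=0, Q=0, R=0, S=1, T=1: formula gives 0, φ = 0 ✓
  … (the remaining 28 rows also agree.)
Every row agrees, so the formula is equivalent.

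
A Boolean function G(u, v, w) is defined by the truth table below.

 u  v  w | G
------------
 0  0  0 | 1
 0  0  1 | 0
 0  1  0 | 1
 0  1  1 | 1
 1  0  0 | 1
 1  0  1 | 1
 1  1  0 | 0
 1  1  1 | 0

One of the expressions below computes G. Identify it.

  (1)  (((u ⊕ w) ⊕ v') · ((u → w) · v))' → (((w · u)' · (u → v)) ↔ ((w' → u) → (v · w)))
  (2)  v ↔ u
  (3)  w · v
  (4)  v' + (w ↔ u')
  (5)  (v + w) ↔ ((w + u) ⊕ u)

1

(2): at (0,0,1) it gives 1, but G = 0 — eliminated.
(3): at (0,0,0) it gives 0, but G = 1 — eliminated.
(4): at (0,0,1) it gives 1, but G = 0 — eliminated.
(5): at (0,0,1) it gives 1, but G = 0 — eliminated.
That leaves (1). Evaluating it on every row reproduces the table of G exactly.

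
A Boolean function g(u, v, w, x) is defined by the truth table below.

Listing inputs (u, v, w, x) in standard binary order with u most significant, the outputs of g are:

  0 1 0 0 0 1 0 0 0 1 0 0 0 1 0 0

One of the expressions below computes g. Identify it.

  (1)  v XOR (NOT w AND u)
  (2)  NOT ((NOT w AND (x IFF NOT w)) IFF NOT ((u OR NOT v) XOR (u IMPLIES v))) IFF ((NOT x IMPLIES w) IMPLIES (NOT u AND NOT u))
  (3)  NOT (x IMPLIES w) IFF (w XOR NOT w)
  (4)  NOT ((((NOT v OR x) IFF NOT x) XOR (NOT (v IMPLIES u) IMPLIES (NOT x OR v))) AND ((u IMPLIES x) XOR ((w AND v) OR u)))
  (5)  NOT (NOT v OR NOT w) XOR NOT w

3

(1) disagrees with g on (0,0,0,1) (formula → 0, table → 1); rule it out.
(2) disagrees with g on (0,0,0,0) (formula → 1, table → 0); rule it out.
(4) disagrees with g on (0,0,0,0) (formula → 1, table → 0); rule it out.
(5) disagrees with g on (0,0,0,0) (formula → 1, table → 0); rule it out.
Only (3) survives; checking it on all 16 rows confirms it matches g.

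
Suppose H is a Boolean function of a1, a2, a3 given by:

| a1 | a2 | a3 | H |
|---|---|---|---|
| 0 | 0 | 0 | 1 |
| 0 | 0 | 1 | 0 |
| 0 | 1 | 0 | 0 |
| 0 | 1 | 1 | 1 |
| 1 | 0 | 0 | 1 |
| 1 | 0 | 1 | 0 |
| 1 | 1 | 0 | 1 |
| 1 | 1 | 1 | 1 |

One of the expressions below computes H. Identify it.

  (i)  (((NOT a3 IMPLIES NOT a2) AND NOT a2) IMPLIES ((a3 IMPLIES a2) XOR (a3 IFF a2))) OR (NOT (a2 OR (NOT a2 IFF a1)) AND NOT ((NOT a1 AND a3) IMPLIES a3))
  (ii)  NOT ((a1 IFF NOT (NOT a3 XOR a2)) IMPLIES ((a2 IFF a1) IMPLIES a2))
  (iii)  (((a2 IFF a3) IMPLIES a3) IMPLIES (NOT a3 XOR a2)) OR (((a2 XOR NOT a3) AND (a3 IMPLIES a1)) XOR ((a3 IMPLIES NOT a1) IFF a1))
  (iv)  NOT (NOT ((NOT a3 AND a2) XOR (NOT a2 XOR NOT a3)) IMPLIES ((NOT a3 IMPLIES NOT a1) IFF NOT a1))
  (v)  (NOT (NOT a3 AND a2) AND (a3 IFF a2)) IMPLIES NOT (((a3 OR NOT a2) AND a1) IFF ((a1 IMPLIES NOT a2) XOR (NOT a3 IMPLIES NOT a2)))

iii

(i) fails at (0,0,0): the formula yields 0, H is 1.
(ii) fails at (0,1,1): the formula yields 0, H is 1.
(iv) fails at (0,0,0): the formula yields 0, H is 1.
(v) fails at (0,0,0): the formula yields 0, H is 1.
(iii) is the remaining candidate, and it agrees with H on all 8 inputs.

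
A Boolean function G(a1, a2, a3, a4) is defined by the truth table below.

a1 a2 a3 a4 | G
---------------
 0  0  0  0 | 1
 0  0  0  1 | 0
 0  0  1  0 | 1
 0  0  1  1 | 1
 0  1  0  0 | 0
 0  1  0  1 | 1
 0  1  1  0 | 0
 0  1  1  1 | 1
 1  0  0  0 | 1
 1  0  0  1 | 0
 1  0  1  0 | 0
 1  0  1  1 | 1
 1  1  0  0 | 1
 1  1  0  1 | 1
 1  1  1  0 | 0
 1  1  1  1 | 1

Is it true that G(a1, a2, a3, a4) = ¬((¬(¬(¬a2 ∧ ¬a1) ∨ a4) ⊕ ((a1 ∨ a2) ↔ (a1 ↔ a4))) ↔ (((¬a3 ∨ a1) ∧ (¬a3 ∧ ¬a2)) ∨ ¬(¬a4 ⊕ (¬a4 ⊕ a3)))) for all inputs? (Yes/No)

No

Evaluate ¬((¬(¬(¬a2 ∧ ¬a1) ∨ a4) ⊕ ((a1 ∨ a2) ↔ (a1 ↔ a4))) ↔ (((¬a3 ∨ a1) ∧ (¬a3 ∧ ¬a2)) ∨ ¬(¬a4 ⊕ (¬a4 ⊕ a3)))) on each row and compare to G:
  a1=0, a2=0, a3=0, a4=0: formula gives 0, but G = 1 ✗
Row (0,0,0,0) is a counterexample, so the formula is not equivalent to G.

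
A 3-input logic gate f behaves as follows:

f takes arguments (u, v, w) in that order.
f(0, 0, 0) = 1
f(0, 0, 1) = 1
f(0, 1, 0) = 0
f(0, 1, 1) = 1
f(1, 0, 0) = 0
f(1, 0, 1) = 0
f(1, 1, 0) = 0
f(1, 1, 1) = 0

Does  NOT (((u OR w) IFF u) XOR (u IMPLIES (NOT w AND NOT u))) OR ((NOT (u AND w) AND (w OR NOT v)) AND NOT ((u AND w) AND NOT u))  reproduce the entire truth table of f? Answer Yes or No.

Check the formula against f row by row:
  u=0, v=0, w=0: formula gives 1, f = 1 ✓
  u=0, v=0, w=1: formula gives 1, f = 1 ✓
  u=0, v=1, w=0: formula gives 1, but f = 0 ✗
Since they disagree at (0,1,0), the expression is not a correct formula for f.

No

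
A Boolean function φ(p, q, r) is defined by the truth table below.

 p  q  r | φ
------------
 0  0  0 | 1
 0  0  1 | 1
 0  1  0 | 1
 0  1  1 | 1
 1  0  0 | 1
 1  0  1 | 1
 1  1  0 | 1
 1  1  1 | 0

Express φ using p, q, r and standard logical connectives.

φ(p, q, r) = ~((p & q) & r)

The output is 0 only when every input is 1 — NAND of all inputs.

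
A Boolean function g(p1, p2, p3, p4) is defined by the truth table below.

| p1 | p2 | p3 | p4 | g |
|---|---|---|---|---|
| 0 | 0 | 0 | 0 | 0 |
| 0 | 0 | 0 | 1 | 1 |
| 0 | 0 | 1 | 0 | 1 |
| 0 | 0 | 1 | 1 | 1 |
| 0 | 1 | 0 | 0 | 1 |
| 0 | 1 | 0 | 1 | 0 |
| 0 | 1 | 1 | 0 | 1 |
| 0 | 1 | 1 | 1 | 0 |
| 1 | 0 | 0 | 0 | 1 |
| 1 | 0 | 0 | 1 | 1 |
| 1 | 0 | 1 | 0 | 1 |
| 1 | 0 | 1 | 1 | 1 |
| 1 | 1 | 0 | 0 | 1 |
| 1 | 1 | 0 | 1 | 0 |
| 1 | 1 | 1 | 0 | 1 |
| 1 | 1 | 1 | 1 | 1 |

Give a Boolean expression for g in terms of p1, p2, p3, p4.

g is 0 on only 4 rows — (0,0,0,0), (0,1,0,1), (0,1,1,1), (1,1,0,1). Writing each as a minterm (¬p1·¬p2·¬p3·¬p4, ¬p1·p2·¬p3·p4, ¬p1·p2·p3·p4, p1·p2·¬p3·p4) and OR-ing them characterizes exactly where g=0, so g is the negation of that disjunction.

g(p1, p2, p3, p4) = ~((((((~p1 & ~p2) & ~p3) & ~p4) | (((~p1 & p2) & ~p3) & p4)) | (((~p1 & p2) & p3) & p4)) | (((p1 & p2) & ~p3) & p4))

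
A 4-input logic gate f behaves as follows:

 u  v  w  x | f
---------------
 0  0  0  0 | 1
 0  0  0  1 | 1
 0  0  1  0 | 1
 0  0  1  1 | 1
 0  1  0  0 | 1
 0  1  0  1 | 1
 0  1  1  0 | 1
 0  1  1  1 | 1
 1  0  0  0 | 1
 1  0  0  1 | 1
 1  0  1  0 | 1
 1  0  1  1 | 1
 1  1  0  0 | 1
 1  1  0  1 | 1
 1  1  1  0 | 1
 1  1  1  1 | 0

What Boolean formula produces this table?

f(u, v, w, x) = not (((u and v) and w) and x)

Only row (1,1,1,1) gives 0. So f is 1 everywhere except there — the complement of the minterm u·v·w·x.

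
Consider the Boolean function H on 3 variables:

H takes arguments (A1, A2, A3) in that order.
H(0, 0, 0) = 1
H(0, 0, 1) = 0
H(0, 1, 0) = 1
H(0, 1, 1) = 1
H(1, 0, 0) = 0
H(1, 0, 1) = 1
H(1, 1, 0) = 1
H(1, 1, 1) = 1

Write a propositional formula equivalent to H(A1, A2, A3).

The 0-rows are (0,0,1), (1,0,0). Take each as a conjunction (¬A1·¬A2·A3, A1·¬A2·¬A3), form their disjunction, and complement — that gives a formula that is 1 everywhere H is.

H(A1, A2, A3) = (((A1' · A2') · A3) + ((A1 · A2') · A3'))'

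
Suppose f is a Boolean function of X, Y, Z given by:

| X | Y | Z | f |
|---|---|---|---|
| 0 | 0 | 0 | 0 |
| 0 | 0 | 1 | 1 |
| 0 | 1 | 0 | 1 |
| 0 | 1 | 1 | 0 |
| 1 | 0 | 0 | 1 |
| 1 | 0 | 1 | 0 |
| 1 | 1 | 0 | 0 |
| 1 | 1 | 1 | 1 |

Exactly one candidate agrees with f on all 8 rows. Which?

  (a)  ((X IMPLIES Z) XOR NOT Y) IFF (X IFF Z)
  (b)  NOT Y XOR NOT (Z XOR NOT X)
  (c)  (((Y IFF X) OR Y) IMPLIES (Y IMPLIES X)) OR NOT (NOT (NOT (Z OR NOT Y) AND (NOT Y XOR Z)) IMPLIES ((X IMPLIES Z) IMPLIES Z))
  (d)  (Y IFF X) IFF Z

(a): at (1,0,0) it gives 0, but f = 1 — eliminated.
(b): at (0,0,0) it gives 1, but f = 0 — eliminated.
(c): at (0,0,0) it gives 1, but f = 0 — eliminated.
(d) is the remaining candidate, and it agrees with f on all 8 inputs.

d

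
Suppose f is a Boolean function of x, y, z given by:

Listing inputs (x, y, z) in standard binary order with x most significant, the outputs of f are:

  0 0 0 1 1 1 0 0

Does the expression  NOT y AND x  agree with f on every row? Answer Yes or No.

Evaluate NOT y AND x on each row and compare to f:
  x=0, y=0, z=0: formula gives 0, f = 0 ✓
  x=0, y=0, z=1: formula gives 0, f = 0 ✓
  x=0, y=1, z=0: formula gives 0, f = 0 ✓
  x=0, y=1, z=1: formula gives 0, but f = 1 ✗
A single disagreement suffices: at (0,1,1) they differ, so the formula does not compute f.

No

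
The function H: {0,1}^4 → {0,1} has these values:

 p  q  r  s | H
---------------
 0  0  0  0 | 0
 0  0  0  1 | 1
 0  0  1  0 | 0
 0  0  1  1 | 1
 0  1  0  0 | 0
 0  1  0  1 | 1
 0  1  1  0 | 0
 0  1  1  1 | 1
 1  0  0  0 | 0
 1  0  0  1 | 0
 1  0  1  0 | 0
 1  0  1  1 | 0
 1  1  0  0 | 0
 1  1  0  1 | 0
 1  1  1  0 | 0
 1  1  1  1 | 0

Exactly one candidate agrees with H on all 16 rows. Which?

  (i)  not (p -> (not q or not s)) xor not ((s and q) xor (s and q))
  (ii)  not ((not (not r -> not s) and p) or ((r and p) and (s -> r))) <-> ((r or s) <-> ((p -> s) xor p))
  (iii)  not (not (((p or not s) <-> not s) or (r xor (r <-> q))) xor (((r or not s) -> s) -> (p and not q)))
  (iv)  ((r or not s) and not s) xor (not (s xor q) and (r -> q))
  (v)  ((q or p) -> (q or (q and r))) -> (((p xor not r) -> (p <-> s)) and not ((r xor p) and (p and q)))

(i) disagrees with H on (0,0,0,0) (formula → 1, table → 0); rule it out.
(ii) disagrees with H on (0,0,1,0) (formula → 1, table → 0); rule it out.
(iv) disagrees with H on (0,0,0,1) (formula → 0, table → 1); rule it out.
(v) disagrees with H on (0,0,0,0) (formula → 1, table → 0); rule it out.
Only (iii) survives; checking it on all 16 rows confirms it matches H.

iii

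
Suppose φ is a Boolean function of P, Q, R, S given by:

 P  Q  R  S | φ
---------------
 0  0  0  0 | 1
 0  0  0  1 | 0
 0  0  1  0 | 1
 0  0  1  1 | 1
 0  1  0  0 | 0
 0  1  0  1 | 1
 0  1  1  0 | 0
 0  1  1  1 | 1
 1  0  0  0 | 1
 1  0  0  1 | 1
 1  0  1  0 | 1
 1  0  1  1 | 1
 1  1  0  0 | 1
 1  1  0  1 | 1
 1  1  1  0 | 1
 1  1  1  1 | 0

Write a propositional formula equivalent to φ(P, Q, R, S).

φ(P, Q, R, S) = ((((((P' · Q') · R') · S) + (((P' · Q) · R') · S')) + (((P' · Q) · R) · S')) + (((P · Q) · R) · S))'

The 0-rows are (0,0,0,1), (0,1,0,0), (0,1,1,0), (1,1,1,1). Take each as a conjunction (¬P·¬Q·¬R·S, ¬P·Q·¬R·¬S, ¬P·Q·R·¬S, P·Q·R·S), form their disjunction, and complement — that gives a formula that is 1 everywhere φ is.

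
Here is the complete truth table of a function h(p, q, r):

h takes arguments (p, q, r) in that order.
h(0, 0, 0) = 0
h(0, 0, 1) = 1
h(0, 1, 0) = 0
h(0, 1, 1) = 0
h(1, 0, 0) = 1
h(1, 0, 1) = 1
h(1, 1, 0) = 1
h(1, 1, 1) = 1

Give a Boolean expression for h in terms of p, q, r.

The 0-rows are (0,0,0), (0,1,0), (0,1,1). Take each as a conjunction (¬p·¬q·¬r, ¬p·q·¬r, ¬p·q·r), form their disjunction, and complement — that gives a formula that is 1 everywhere h is.

h(p, q, r) = ¬((((¬p ∧ ¬q) ∧ ¬r) ∨ ((¬p ∧ q) ∧ ¬r)) ∨ ((¬p ∧ q) ∧ r))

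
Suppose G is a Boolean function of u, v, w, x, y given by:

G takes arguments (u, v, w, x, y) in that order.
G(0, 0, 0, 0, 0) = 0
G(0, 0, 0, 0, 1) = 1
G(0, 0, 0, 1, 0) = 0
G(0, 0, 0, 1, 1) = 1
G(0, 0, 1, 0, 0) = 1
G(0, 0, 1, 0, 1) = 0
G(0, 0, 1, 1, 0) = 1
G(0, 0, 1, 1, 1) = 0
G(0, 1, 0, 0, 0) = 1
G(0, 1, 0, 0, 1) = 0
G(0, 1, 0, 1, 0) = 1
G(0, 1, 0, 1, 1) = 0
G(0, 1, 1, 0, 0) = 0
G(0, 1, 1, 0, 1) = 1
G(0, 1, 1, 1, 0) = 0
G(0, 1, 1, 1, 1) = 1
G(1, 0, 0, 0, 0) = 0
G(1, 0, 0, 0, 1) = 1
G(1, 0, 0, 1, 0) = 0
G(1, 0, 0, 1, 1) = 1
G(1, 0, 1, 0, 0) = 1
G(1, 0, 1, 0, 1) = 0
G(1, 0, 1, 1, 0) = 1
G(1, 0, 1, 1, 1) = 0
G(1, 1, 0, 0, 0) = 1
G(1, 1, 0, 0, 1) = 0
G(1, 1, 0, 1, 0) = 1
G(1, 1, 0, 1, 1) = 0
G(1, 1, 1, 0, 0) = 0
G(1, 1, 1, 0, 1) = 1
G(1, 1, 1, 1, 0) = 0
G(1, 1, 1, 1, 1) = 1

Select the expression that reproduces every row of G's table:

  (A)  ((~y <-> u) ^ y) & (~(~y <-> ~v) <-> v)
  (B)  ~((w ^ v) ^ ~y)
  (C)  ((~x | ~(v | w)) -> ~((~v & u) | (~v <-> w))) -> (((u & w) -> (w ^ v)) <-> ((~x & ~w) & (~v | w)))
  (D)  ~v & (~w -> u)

B

(A) fails at (0,0,0,0,1): the formula yields 0, G is 1.
(C) fails at (0,0,0,0,0): the formula yields 1, G is 0.
(D) fails at (0,0,0,0,1): the formula yields 0, G is 1.
(B) is the remaining candidate, and it agrees with G on all 32 inputs.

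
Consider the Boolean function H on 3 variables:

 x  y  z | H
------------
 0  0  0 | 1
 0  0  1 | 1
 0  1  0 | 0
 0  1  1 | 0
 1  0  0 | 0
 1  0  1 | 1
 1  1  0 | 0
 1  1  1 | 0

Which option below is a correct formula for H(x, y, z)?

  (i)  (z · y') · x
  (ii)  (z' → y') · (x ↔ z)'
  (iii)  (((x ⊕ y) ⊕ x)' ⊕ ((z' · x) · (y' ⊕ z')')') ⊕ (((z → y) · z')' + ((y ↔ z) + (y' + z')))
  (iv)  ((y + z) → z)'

(i) fails at (0,0,0): the formula yields 0, H is 1.
(ii) fails at (0,0,0): the formula yields 0, H is 1.
(iv) fails at (0,0,0): the formula yields 0, H is 1.
That leaves (iii). Evaluating it on every row reproduces the table of H exactly.

iii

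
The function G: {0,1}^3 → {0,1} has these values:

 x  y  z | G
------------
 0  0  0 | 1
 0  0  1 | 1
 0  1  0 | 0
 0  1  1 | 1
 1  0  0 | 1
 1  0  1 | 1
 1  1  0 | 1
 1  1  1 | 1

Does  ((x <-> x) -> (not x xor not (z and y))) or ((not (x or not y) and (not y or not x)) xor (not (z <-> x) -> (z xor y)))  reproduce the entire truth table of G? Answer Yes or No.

Check the formula against G row by row:
  x=0, y=0, z=0: formula gives 1, G = 1 ✓
  x=0, y=0, z=1: formula gives 1, G = 1 ✓
  x=0, y=1, z=0: formula gives 0, G = 0 ✓
  x=0, y=1, z=1: formula gives 1, G = 1 ✓
  x=1, y=0, z=0: formula gives 1, G = 1 ✓
  …and likewise for the remaining 3 rows.
All 8 rows match — the expression computes G exactly.

Yes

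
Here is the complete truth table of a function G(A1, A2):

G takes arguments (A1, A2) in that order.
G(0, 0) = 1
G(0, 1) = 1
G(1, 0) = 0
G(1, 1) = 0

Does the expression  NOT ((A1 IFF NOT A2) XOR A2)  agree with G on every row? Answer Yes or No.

Test each input against both G and the formula:
  A1=0, A2=0: formula gives 1, G = 1 ✓
  A1=0, A2=1: formula gives 1, G = 1 ✓
  A1=1, A2=0: formula gives 0, G = 0 ✓
  A1=1, A2=1: formula gives 0, G = 0 ✓
Every row agrees, so the formula is equivalent.

Yes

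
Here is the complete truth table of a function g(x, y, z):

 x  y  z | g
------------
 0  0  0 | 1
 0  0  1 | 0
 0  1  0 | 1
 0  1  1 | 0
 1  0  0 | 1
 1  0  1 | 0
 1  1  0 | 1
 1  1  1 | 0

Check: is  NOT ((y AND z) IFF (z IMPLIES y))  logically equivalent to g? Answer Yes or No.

Yes

Test each input against both g and the formula:
  x=0, y=0, z=0: formula gives 1, g = 1 ✓
  x=0, y=0, z=1: formula gives 0, g = 0 ✓
  x=0, y=1, z=0: formula gives 1, g = 1 ✓
  x=0, y=1, z=1: formula gives 0, g = 0 ✓
  x=1, y=0, z=0: formula gives 1, g = 1 ✓
  … (the remaining 3 rows also agree.)
No disagreement on any input; they are logically equivalent.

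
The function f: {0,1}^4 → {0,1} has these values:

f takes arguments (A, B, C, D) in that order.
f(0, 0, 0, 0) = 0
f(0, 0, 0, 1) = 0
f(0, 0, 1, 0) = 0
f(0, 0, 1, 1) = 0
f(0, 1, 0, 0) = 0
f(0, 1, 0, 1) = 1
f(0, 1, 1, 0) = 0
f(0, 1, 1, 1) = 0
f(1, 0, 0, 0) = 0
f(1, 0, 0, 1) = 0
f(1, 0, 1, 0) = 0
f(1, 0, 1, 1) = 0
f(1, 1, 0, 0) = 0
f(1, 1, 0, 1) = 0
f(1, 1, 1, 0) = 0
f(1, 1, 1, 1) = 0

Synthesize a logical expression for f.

Only row (0,1,0,1) gives 1. That row's minterm ¬A·B·¬C·D is f directly.

f(A, B, C, D) = ((not A and B) and not C) and D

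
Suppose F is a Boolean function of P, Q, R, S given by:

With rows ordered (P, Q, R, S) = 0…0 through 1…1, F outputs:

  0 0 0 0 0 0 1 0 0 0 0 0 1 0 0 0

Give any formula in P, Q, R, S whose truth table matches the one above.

F(P, Q, R, S) = (((NOT P AND Q) AND R) AND NOT S) OR (((P AND Q) AND NOT R) AND NOT S)

The 1-rows are (0,1,1,0), (1,1,0,0). Each contributes one minterm — ¬P·Q·R·¬S; P·Q·¬R·¬S — and their disjunction is a sum-of-products form of F.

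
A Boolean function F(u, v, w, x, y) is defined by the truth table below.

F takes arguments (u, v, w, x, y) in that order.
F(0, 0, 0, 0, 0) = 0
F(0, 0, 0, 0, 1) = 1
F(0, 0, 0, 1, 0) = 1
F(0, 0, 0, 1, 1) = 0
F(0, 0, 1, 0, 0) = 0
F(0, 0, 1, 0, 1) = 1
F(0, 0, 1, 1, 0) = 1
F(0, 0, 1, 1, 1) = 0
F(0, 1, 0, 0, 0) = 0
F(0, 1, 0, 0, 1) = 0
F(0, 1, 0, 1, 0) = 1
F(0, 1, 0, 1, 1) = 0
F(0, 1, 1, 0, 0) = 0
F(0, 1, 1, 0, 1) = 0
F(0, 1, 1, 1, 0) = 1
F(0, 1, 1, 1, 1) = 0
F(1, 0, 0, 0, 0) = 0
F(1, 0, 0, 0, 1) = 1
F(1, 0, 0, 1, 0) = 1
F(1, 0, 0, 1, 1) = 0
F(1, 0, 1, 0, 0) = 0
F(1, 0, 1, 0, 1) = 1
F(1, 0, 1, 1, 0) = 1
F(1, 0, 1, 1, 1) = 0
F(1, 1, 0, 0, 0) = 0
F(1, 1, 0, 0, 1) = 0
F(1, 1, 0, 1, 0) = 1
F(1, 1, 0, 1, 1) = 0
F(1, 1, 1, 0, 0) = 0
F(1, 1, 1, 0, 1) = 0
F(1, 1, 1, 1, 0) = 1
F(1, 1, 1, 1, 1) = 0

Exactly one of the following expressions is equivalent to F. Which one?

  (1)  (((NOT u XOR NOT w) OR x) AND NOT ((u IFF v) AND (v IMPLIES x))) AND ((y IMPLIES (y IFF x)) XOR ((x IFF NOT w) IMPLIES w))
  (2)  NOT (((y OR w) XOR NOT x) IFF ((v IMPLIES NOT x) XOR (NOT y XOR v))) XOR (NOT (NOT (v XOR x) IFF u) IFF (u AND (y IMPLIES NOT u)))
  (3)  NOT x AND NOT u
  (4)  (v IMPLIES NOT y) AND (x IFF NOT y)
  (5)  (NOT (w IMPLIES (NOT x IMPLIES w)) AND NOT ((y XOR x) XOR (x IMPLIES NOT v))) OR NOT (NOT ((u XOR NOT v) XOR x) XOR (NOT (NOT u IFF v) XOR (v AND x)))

4

(1): at (0,0,0,0,1) it gives 0, but F = 1 — eliminated.
(2): at (0,0,0,0,0) it gives 1, but F = 0 — eliminated.
(3): at (0,0,0,0,0) it gives 1, but F = 0 — eliminated.
(5): at (0,0,0,0,1) it gives 0, but F = 1 — eliminated.
That leaves (4). Evaluating it on every row reproduces the table of F exactly.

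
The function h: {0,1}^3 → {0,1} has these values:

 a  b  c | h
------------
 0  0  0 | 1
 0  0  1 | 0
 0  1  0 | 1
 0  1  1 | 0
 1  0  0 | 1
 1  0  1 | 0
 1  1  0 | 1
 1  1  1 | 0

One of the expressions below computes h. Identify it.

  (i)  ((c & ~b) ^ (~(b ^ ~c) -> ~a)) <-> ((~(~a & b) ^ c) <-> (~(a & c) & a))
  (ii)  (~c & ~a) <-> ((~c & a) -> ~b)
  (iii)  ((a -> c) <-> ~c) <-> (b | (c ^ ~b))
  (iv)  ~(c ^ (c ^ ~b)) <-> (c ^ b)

iv

(i) fails at (0,0,0): the formula yields 0, h is 1.
(ii) fails at (1,0,0): the formula yields 0, h is 1.
(iii) fails at (0,0,1): the formula yields 1, h is 0.
That leaves (iv). Evaluating it on every row reproduces the table of h exactly.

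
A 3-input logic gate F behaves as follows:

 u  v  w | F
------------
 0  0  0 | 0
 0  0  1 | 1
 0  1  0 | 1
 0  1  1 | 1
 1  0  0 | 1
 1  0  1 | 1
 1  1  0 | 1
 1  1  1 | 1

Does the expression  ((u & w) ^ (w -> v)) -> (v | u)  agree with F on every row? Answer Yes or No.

Check the formula against F row by row:
  u=0, v=0, w=0: formula gives 0, F = 0 ✓
  u=0, v=0, w=1: formula gives 1, F = 1 ✓
  u=0, v=1, w=0: formula gives 1, F = 1 ✓
  u=0, v=1, w=1: formula gives 1, F = 1 ✓
  u=1, v=0, w=0: formula gives 1, F = 1 ✓
  … (the remaining 3 rows also agree.)
All 8 rows match — the expression computes F exactly.

Yes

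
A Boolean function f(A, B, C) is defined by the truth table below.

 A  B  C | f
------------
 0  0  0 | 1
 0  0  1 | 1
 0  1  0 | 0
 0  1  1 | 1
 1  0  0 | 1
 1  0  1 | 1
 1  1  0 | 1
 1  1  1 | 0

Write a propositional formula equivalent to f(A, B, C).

f is 0 on only 2 rows — (0,1,0), (1,1,1). Writing each as a minterm (¬A·B·¬C, A·B·C) and OR-ing them characterizes exactly where f=0, so f is the negation of that disjunction.

f(A, B, C) = not (((not A and B) and not C) or ((A and B) and C))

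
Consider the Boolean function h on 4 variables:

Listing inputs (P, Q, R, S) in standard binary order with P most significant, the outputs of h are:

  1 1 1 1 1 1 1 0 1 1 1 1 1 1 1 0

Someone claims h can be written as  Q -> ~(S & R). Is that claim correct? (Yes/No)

Test each input against both h and the formula:
  P=0, Q=0, R=0, S=0: formula gives 1, h = 1 ✓
  P=0, Q=0, R=0, S=1: formula gives 1, h = 1 ✓
  P=0, Q=0, R=1, S=0: formula gives 1, h = 1 ✓
  P=0, Q=0, R=1, S=1: formula gives 1, h = 1 ✓
  …and likewise for the remaining 12 rows.
Every row agrees, so the formula is equivalent.

Yes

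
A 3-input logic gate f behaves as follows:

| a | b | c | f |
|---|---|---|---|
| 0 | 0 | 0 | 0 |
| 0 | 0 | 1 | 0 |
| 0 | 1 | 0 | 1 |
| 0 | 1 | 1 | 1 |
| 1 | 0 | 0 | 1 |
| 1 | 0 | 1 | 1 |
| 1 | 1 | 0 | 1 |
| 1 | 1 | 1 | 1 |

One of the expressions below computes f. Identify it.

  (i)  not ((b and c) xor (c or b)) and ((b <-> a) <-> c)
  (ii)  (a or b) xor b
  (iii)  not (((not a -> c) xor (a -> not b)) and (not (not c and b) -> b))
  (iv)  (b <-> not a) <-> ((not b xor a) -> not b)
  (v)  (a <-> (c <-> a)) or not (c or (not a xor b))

(i) disagrees with f on (0,1,0) (formula → 0, table → 1); rule it out.
(ii) disagrees with f on (0,1,0) (formula → 0, table → 1); rule it out.
(iii) disagrees with f on (0,0,0) (formula → 1, table → 0); rule it out.
(v) disagrees with f on (0,0,1) (formula → 1, table → 0); rule it out.
(iv) is the remaining candidate, and it agrees with f on all 8 inputs.

iv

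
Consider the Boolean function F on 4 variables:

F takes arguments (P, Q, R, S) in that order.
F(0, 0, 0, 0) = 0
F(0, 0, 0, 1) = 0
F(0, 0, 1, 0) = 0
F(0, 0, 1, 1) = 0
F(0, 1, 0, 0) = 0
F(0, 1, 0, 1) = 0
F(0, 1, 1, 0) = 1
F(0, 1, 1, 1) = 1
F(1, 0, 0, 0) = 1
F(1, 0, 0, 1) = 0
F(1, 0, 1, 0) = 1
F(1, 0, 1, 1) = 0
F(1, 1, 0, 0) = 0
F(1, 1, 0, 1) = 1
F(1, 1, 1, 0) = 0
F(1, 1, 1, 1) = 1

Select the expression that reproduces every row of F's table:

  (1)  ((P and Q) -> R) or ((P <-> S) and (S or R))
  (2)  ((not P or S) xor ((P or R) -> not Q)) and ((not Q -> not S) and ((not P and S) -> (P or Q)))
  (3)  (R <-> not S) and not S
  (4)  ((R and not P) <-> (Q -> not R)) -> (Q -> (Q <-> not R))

(1) fails at (0,0,0,0): the formula yields 1, F is 0.
(3) fails at (0,0,1,0): the formula yields 1, F is 0.
(4) fails at (0,0,0,0): the formula yields 1, F is 0.
(2) is the remaining candidate, and it agrees with F on all 16 inputs.

2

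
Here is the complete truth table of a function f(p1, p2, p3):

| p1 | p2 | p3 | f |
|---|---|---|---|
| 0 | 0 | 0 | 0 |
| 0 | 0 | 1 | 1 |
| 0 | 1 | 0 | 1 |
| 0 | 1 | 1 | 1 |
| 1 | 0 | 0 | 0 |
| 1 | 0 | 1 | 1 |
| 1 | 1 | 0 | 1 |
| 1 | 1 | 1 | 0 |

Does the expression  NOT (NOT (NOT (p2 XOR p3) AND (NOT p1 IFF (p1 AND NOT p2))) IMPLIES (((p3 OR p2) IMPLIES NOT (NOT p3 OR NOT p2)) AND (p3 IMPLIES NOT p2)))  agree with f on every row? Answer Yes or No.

Evaluate NOT (NOT (NOT (p2 XOR p3) AND (NOT p1 IFF (p1 AND NOT p2))) IMPLIES (((p3 OR p2) IMPLIES NOT (NOT p3 OR NOT p2)) AND (p3 IMPLIES NOT p2))) on each row and compare to f:
  p1=0, p2=0, p3=0: formula gives 0, f = 0 ✓
  p1=0, p2=0, p3=1: formula gives 1, f = 1 ✓
  p1=0, p2=1, p3=0: formula gives 1, f = 1 ✓
  p1=0, p2=1, p3=1: formula gives 1, f = 1 ✓
  p1=1, p2=0, p3=0: formula gives 0, f = 0 ✓
  … (the remaining 3 rows also agree.)
Every row agrees, so the formula is equivalent.

Yes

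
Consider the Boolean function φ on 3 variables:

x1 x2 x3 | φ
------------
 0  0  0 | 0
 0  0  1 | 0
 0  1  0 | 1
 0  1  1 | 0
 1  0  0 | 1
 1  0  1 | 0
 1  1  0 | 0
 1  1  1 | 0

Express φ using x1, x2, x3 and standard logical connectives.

The 1-rows are (0,1,0), (1,0,0). Each contributes one minterm — ¬x1·x2·¬x3; x1·¬x2·¬x3 — and their disjunction is a sum-of-products form of φ.

φ(x1, x2, x3) = ((not x1 and x2) and not x3) or ((x1 and not x2) and not x3)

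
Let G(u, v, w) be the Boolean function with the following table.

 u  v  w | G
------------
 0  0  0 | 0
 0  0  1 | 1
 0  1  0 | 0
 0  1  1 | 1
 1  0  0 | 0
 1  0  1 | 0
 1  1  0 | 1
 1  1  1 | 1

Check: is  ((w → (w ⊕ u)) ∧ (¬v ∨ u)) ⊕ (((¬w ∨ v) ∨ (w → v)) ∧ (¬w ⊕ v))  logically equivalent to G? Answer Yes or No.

Test each input against both G and the formula:
  u=0, v=0, w=0: formula gives 0, G = 0 ✓
  u=0, v=0, w=1: formula gives 1, G = 1 ✓
  u=0, v=1, w=0: formula gives 0, G = 0 ✓
  u=0, v=1, w=1: formula gives 1, G = 1 ✓
  u=1, v=0, w=0: formula gives 0, G = 0 ✓
  …and likewise for the remaining 3 rows.
No disagreement on any input; they are logically equivalent.

Yes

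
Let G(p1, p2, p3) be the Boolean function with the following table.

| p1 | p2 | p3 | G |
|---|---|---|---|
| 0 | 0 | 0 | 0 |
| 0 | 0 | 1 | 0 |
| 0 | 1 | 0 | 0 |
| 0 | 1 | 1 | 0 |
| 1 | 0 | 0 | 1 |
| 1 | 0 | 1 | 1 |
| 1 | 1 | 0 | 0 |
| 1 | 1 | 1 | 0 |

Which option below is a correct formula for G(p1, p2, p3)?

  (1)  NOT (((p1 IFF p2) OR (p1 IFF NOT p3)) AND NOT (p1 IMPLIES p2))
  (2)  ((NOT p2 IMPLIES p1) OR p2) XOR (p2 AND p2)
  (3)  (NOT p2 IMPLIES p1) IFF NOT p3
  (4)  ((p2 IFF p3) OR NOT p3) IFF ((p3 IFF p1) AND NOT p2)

(1): at (0,0,0) it gives 1, but G = 0 — eliminated.
(3): at (0,0,1) it gives 1, but G = 0 — eliminated.
(4): at (0,0,0) it gives 1, but G = 0 — eliminated.
That leaves (2). Evaluating it on every row reproduces the table of G exactly.

2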